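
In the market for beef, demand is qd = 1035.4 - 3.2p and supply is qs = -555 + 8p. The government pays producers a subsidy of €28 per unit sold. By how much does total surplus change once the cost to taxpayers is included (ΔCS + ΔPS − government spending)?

Net change in total surplus = -€896

Pre-subsidy: 1035.4 - 3.2p = -555 + 8p gives p* = 142, q* = 581.
With the subsidy, sellers receive ps = pb + 28 for each unit, where pb is the price buyers pay.
Supply in terms of pb becomes qs = -555 + 8(pb + 28) = -331 + 8pb. Setting this equal to demand: 1035.4 - 3.2pb = -331 + 8pb, so pb = 122.
Sellers receive ps = 122 + 28 = 150; q' = 1035.4 − 3.2·122 = 645.
ΔCS = ½(581 + 645)(142 − 122) = 12260; ΔPS = ½(581 + 645)(150 − 142) = 4904.
Government spending = 28 × 645 = 18060.
Net change = 12260 + 4904 − 18060 = -896. The loss equals the DWL triangle ½·28·64.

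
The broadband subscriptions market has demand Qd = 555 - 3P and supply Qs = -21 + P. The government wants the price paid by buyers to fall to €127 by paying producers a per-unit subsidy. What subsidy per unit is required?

Required subsidy s = €68 per unit

At a buyer price of 127, quantity demanded is 555 − 3·127 = 174.
Sellers supply 174 only when they receive Ps with -21 + 1·Ps = 174, i.e. Ps = 195.
s = Ps − Pb = 195 − 127 = 68.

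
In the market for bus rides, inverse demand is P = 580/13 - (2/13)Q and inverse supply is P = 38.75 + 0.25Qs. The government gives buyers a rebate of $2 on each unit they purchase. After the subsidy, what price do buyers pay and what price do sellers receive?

Pre-subsidy: 580/13 - (2/13)Q = 38.75 + 0.25Q gives Q* = 305/21 and P* = 890/21.
With the rebate, buyers effectively pay Pb = Ps − 2, where Ps is the price sellers receive.
On the curves, Pb = 580/13 - (2/13)Q and Ps = 38.75 + 0.25Q; the wedge Ps − Pb = 2 gives 38.75 + 0.25Q − (580/13 - (2/13)Q) = 2, so Q' = 409/21.
Then Pb = 580/13 − (2/13)·(409/21) = 874/21 and Ps = 38.75 + 0.25·(409/21) = 916/21.

Buyers pay 874/21; sellers receive 916/21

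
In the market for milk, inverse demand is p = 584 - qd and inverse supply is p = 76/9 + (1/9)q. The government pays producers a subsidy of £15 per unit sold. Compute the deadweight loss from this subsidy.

Pre-subsidy: 584 - q = 76/9 + (1/9)q gives q* = 518 and p* = 66.
With the subsidy, sellers receive ps = pb + 15 for each unit, where pb is the price buyers pay.
On the curves, pb = 584 - q and ps = 76/9 + (1/9)q; the wedge ps − pb = 15 gives 76/9 + (1/9)q − (584 - q) = 15, so q' = 531.5.
Then pb = 584 − 1·531.5 = 52.5 and ps = 76/9 + (1/9)·531.5 = 67.5.
The subsidy expands output by 531.5 − 518 = 13.5 past the efficient level; on those units the gap between marginal cost and willingness to pay runs from 0 up to 15.
DWL = ½ × 15 × 13.5 = 101.25.

Deadweight loss = £101.25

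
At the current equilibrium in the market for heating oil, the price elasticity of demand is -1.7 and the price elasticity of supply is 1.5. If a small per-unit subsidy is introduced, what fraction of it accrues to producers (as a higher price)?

Producer share = 0.53125

For a small subsidy around the equilibrium, the benefit split depends on the relative slopes, which at a point are proportional to the elasticities.
Buyer share = εs/(εs + |εd|) = 1.5/(1.5 + 1.7) = 0.46875; seller share = |εd|/(εs + |εd|) = 0.53125.
So producers capture 0.53125 of the subsidy.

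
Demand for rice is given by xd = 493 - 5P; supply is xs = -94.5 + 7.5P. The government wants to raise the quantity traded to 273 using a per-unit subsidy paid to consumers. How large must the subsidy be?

At x = 273, invert demand for the buyer price: Pb = (493 − 273)/5 = 44; invert supply for the seller price: Ps = (273 − (-94.5))/7.5 = 49.
The subsidy must fill the gap: s = Ps − Pb = 49 − 44 = 5.

Required subsidy s = 5 per unit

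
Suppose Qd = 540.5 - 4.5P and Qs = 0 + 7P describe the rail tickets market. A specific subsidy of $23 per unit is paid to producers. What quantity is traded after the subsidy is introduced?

Q' = 392

Pre-subsidy: 540.5 - 4.5P = 0 + 7P gives P* = 47, Q* = 329.
With the subsidy, sellers receive Ps = Pb + 23 for each unit, where Pb is the price buyers pay.
Supply in terms of Pb becomes Qs = 0 + 7(Pb + 23) = 161 + 7Pb. Setting this equal to demand: 540.5 - 4.5Pb = 161 + 7Pb, so Pb = 33.
Sellers receive Ps = 33 + 23 = 56; Q' = 540.5 − 4.5·33 = 392.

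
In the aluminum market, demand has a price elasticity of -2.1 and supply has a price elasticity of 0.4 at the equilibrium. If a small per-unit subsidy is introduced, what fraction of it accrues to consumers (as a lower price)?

Consumer share = 0.16

For a small subsidy around the equilibrium, the benefit split depends on the relative slopes, which at a point are proportional to the elasticities.
Buyer share = εs/(εs + |εd|) = 0.4/(0.4 + 2.1) = 0.16; seller share = |εd|/(εs + |εd|) = 0.84.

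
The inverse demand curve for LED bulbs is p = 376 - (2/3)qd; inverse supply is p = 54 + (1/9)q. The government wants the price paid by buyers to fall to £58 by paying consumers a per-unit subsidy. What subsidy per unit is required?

At a buyer price of 58, quantity demanded is 564 − 1.5·58 = 477.
Sellers supply 477 only when they receive ps = 54 + (1/9)·477 = 107.
s = ps − pb = 107 − 58 = 49.

Required subsidy s = £49 per unit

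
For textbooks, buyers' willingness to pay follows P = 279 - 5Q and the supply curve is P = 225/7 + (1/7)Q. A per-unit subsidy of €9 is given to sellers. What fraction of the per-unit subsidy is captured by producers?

Producer share = 1/36

Pre-subsidy: 279 - 5Q = 225/7 + (1/7)Q gives Q* = 48 and P* = 39.
With the subsidy, sellers receive Ps = Pb + 9 for each unit, where Pb is the price buyers pay.
On the curves, Pb = 279 - 5Q and Ps = 225/7 + (1/7)Q; the wedge Ps − Pb = 9 gives 225/7 + (1/7)Q − (279 - 5Q) = 9, so Q' = 49.75.
Then Pb = 279 − 5·49.75 = 30.25 and Ps = 225/7 + (1/7)·49.75 = 39.25.
Buyers' price falls by P* − Pb = 39 − 30.25 = 8.75; sellers' price rises by Ps − P* = 39.25 − 39 = 0.25.
So producers capture 0.25/9 = 1/36 of each unit of subsidy.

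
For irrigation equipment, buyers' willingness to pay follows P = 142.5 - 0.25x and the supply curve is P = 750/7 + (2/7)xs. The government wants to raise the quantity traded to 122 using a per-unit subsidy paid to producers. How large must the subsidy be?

At x = 122, from the demand curve buyers pay Pb = 142.5 − 0.25·122 = 112; from the supply curve sellers need Ps = 750/7 + (2/7)·122 = 142.
The subsidy must fill the gap: s = Ps − Pb = 142 − 112 = 30.

Required subsidy s = 30 per unit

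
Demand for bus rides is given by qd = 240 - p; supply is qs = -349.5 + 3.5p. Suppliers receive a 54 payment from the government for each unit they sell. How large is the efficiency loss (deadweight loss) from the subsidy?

Pre-subsidy: 240 - p = -349.5 + 3.5p gives p* = 131, q* = 109.
With the subsidy, sellers receive ps = pb + 54 for each unit, where pb is the price buyers pay.
Supply in terms of pb becomes qs = -349.5 + 3.5(pb + 54) = -160.5 + 3.5pb. Setting this equal to demand: 240 - pb = -160.5 + 3.5pb, so pb = 89.
Sellers receive ps = 89 + 54 = 143; q' = 240 − 1·89 = 151.
The subsidy expands output by 151 − 109 = 42 past the efficient level; on those units the gap between marginal cost and willingness to pay runs from 0 up to 54.
DWL = ½ × 54 × 42 = 1134.

Deadweight loss = 1134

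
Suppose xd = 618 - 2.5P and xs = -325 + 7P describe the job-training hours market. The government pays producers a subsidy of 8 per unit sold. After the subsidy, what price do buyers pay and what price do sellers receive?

Pre-subsidy: 618 - 2.5P = -325 + 7P gives P* = 1886/19, x* = 7027/19.
With the subsidy, sellers receive Ps = Pb + 8 for each unit, where Pb is the price buyers pay.
Supply in terms of Pb becomes xs = -325 + 7(Pb + 8) = -269 + 7Pb. Setting this equal to demand: 618 - 2.5Pb = -269 + 7Pb, so Pb = 1774/19.
Sellers receive Ps = 1774/19 + 8 = 1926/19; x' = 618 − 2.5·(1774/19) = 7307/19.

Buyers pay 1774/19; sellers receive 1926/19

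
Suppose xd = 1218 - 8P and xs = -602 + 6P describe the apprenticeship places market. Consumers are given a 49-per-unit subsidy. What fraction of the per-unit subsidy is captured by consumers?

Pre-subsidy: 1218 - 8P = -602 + 6P gives P* = 130, x* = 178.
With the rebate, buyers effectively pay Pb = Ps − 49, where Ps is the price sellers receive.
Demand in terms of Ps becomes xd = 1218 − 8(Ps − 49) = 1610 - 8Ps. Setting this equal to supply: 1610 - 8Ps = -602 + 6Ps, so Ps = 158.
Buyers pay Pb = 158 − 49 = 109; x' = -602 + 6·158 = 346.
Buyers' price falls by P* − Pb = 130 − 109 = 21; sellers' price rises by Ps − P* = 158 − 130 = 28.
So consumers capture 21/49 = 3/7 of each unit of subsidy.

Consumer share = 3/7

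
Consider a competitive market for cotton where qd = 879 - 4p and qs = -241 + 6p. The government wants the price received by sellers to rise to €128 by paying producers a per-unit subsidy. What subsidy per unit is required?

Required subsidy s = €40 per unit

At a seller price of 128, quantity supplied is -241 + 6·128 = 527.
Buyers absorb 527 only when they pay pb with 879 − 4·pb = 527, i.e. pb = 88.
s = ps − pb = 128 − 88 = 40.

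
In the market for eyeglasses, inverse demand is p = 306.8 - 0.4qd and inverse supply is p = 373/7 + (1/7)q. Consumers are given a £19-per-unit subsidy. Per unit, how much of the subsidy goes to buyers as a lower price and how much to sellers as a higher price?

Pre-subsidy: 306.8 - 0.4q = 373/7 + (1/7)q gives q* = 467 and p* = 120.
With the rebate, buyers effectively pay pb = ps − 19, where ps is the price sellers receive.
On the curves, pb = 306.8 - 0.4q and ps = 373/7 + (1/7)q; the wedge ps − pb = 19 gives 373/7 + (1/7)q − (306.8 - 0.4q) = 19, so q' = 502.
Then pb = 306.8 − 0.4·502 = 106 and ps = 373/7 + (1/7)·502 = 125.
Buyers' price falls by p* − pb = 120 − 106 = 14; sellers' price rises by ps − p* = 125 − 120 = 5.

Buyers gain £14 per unit; sellers gain £5 per unit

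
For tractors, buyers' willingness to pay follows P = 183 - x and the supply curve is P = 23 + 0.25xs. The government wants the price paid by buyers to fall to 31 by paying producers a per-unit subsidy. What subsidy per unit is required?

Required subsidy s = 30 per unit

At a buyer price of 31, quantity demanded is 183 − 1·31 = 152.
Sellers supply 152 only when they receive Ps = 23 + 0.25·152 = 61.
s = Ps − Pb = 61 − 31 = 30.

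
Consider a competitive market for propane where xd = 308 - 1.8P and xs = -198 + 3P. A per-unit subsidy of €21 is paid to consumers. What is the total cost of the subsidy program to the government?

Pre-subsidy: 308 - 1.8P = -198 + 3P gives P* = 1265/12, x* = 118.25.
With the rebate, buyers effectively pay Pb = Ps − 21, where Ps is the price sellers receive.
Demand in terms of Ps becomes xd = 308 − 1.8(Ps − 21) = 345.8 - 1.8Ps. Setting this equal to supply: 345.8 - 1.8Ps = -198 + 3Ps, so Ps = 2719/24.
Buyers pay Pb = 2719/24 − 21 = 2215/24; x' = -198 + 3·(2719/24) = 141.875.
Government outlay = subsidy × quantity = 21 × 141.875 = 2979.375.

Government cost = €2979.375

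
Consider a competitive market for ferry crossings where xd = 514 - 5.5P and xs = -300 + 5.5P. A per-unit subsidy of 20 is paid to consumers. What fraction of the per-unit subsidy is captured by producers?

Pre-subsidy: 514 - 5.5P = -300 + 5.5P gives P* = 74, x* = 107.
With the rebate, buyers effectively pay Pb = Ps − 20, where Ps is the price sellers receive.
Demand in terms of Ps becomes xd = 514 − 5.5(Ps − 20) = 624 - 5.5Ps. Setting this equal to supply: 624 - 5.5Ps = -300 + 5.5Ps, so Ps = 84.
Buyers pay Pb = 84 − 20 = 64; x' = -300 + 5.5·84 = 162.
Buyers' price falls by P* − Pb = 74 − 64 = 10; sellers' price rises by Ps − P* = 84 − 74 = 10.
So producers capture 10/20 = 0.5 of each unit of subsidy.

Producer share = 0.5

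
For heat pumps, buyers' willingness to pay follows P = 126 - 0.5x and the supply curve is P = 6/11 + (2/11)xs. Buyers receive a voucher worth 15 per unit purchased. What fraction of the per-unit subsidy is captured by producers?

Producer share = 4/15

Pre-subsidy: 126 - 0.5x = 6/11 + (2/11)x gives x* = 184 and P* = 34.
With the rebate, buyers effectively pay Pb = Ps − 15, where Ps is the price sellers receive.
On the curves, Pb = 126 - 0.5x and Ps = 6/11 + (2/11)x; the wedge Ps − Pb = 15 gives 6/11 + (2/11)x − (126 - 0.5x) = 15, so x' = 206.
Then Pb = 126 − 0.5·206 = 23 and Ps = 6/11 + (2/11)·206 = 38.
Buyers' price falls by P* − Pb = 34 − 23 = 11; sellers' price rises by Ps − P* = 38 − 34 = 4.
So producers capture 4/15 = 4/15 of each unit of subsidy.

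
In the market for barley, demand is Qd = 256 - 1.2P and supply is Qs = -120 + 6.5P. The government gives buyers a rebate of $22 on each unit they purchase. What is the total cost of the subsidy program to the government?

Government cost = 33832/7

Pre-subsidy: 256 - 1.2P = -120 + 6.5P gives P* = 3760/77, Q* = 15200/77.
With the rebate, buyers effectively pay Pb = Ps − 22, where Ps is the price sellers receive.
Demand in terms of Ps becomes Qd = 256 − 1.2(Ps − 22) = 282.4 - 1.2Ps. Setting this equal to supply: 282.4 - 1.2Ps = -120 + 6.5Ps, so Ps = 4024/77.
Buyers pay Pb = 4024/77 − 22 = 2330/77; Q' = -120 + 6.5·(4024/77) = 16916/77.
Government outlay = subsidy × quantity = 22 × 16916/77 = 33832/7.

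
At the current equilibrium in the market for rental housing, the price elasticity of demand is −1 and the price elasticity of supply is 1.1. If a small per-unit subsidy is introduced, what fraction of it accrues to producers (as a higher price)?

Producer share = 10/21

For a small subsidy around the equilibrium, the benefit split depends on the relative slopes, which at a point are proportional to the elasticities.
Buyer share = εs/(εs + |εd|) = 1.1/(1.1 + 1) = 11/21; seller share = |εd|/(εs + |εd|) = 10/21.
So producers capture 10/21 of the subsidy.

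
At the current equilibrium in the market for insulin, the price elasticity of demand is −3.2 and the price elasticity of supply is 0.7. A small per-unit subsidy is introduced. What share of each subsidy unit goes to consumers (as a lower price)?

For a small subsidy around the equilibrium, the benefit split depends on the relative slopes, which at a point are proportional to the elasticities.
Buyer share = εs/(εs + |εd|) = 0.7/(0.7 + 3.2) = 7/39; seller share = |εd|/(εs + |εd|) = 32/39.

Consumer share = 7/39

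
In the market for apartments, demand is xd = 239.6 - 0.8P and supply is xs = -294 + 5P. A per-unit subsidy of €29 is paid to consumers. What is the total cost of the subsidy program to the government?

Pre-subsidy: 239.6 - 0.8P = -294 + 5P gives P* = 92, x* = 166.
With the rebate, buyers effectively pay Pb = Ps − 29, where Ps is the price sellers receive.
Demand in terms of Ps becomes xd = 239.6 − 0.8(Ps − 29) = 262.8 - 0.8Ps. Setting this equal to supply: 262.8 - 0.8Ps = -294 + 5Ps, so Ps = 96.
Buyers pay Pb = 96 − 29 = 67; x' = -294 + 5·96 = 186.
Government outlay = subsidy × quantity = 29 × 186 = 5394.

Government cost = €5394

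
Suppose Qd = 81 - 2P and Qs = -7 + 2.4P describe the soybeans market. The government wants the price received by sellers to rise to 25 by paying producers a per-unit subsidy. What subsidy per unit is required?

Required subsidy s = 11 per unit

At a seller price of 25, quantity supplied is -7 + 2.4·25 = 53.
Buyers absorb 53 only when they pay Pb with 81 − 2·Pb = 53, i.e. Pb = 14.
s = Ps − Pb = 25 − 14 = 11.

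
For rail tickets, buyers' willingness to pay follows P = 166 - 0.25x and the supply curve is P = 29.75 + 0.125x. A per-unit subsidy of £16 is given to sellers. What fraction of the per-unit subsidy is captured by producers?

Pre-subsidy: 166 - 0.25x = 29.75 + 0.125x gives x* = 1090/3 and P* = 451/6.
With the subsidy, sellers receive Ps = Pb + 16 for each unit, where Pb is the price buyers pay.
On the curves, Pb = 166 - 0.25x and Ps = 29.75 + 0.125x; the wedge Ps − Pb = 16 gives 29.75 + 0.125x − (166 - 0.25x) = 16, so x' = 406.
Then Pb = 166 − 0.25·406 = 64.5 and Ps = 29.75 + 0.125·406 = 80.5.
Buyers' price falls by P* − Pb = 451/6 − 64.5 = 32/3; sellers' price rises by Ps − P* = 80.5 − 451/6 = 16/3.
So producers capture (16/3)/16 = 1/3 of each unit of subsidy.

Producer share = 1/3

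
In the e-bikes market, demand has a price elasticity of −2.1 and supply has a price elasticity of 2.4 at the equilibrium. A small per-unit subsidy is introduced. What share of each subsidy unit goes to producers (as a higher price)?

For a small subsidy around the equilibrium, the benefit split depends on the relative slopes, which at a point are proportional to the elasticities.
Buyer share = εs/(εs + |εd|) = 2.4/(2.4 + 2.1) = 8/15; seller share = |εd|/(εs + |εd|) = 7/15.
So producers capture 7/15 of the subsidy.

Producer share = 7/15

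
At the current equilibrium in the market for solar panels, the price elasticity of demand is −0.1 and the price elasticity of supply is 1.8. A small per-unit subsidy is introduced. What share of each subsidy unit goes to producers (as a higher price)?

Producer share = 1/19

For a small subsidy around the equilibrium, the benefit split depends on the relative slopes, which at a point are proportional to the elasticities.
Buyer share = εs/(εs + |εd|) = 1.8/(1.8 + 0.1) = 18/19; seller share = |εd|/(εs + |εd|) = 1/19.
So producers capture 1/19 of the subsidy.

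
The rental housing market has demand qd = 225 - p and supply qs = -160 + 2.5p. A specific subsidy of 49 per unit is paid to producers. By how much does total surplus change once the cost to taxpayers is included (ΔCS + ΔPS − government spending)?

Net change in total surplus = -857.5

Pre-subsidy: 225 - p = -160 + 2.5p gives p* = 110, q* = 115.
With the subsidy, sellers receive ps = pb + 49 for each unit, where pb is the price buyers pay.
Supply in terms of pb becomes qs = -160 + 2.5(pb + 49) = -37.5 + 2.5pb. Setting this equal to demand: 225 - pb = -37.5 + 2.5pb, so pb = 75.
Sellers receive ps = 75 + 49 = 124; q' = 225 − 1·75 = 150.
ΔCS = ½(115 + 150)(110 − 75) = 4637.5; ΔPS = ½(115 + 150)(124 − 110) = 1855.
Government spending = 49 × 150 = 7350.
Net change = 4637.5 + 1855 − 7350 = -857.5. The loss equals the DWL triangle ½·49·35.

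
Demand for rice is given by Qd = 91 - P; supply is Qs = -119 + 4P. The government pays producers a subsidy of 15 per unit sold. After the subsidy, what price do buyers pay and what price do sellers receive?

Buyers pay 30; sellers receive 45

Pre-subsidy: 91 - P = -119 + 4P gives P* = 42, Q* = 49.
With the subsidy, sellers receive Ps = Pb + 15 for each unit, where Pb is the price buyers pay.
Supply in terms of Pb becomes Qs = -119 + 4(Pb + 15) = -59 + 4Pb. Setting this equal to demand: 91 - Pb = -59 + 4Pb, so Pb = 30.
Sellers receive Ps = 30 + 15 = 45; Q' = 91 − 1·30 = 61.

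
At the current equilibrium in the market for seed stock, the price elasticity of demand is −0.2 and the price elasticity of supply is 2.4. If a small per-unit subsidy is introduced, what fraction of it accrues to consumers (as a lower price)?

Consumer share = 12/13

For a small subsidy around the equilibrium, the benefit split depends on the relative slopes, which at a point are proportional to the elasticities.
Buyer share = εs/(εs + |εd|) = 2.4/(2.4 + 0.2) = 12/13; seller share = |εd|/(εs + |εd|) = 1/13.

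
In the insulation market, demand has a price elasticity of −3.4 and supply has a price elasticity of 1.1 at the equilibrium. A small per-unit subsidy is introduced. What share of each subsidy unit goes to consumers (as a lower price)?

Consumer share = 11/45

For a small subsidy around the equilibrium, the benefit split depends on the relative slopes, which at a point are proportional to the elasticities.
Buyer share = εs/(εs + |εd|) = 1.1/(1.1 + 3.4) = 11/45; seller share = |εd|/(εs + |εd|) = 34/45.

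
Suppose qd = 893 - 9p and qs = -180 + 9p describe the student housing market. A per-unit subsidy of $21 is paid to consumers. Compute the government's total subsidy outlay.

Pre-subsidy: 893 - 9p = -180 + 9p gives p* = 1073/18, q* = 356.5.
With the rebate, buyers effectively pay pb = ps − 21, where ps is the price sellers receive.
Demand in terms of ps becomes qd = 893 − 9(ps − 21) = 1082 - 9ps. Setting this equal to supply: 1082 - 9ps = -180 + 9ps, so ps = 631/9.
Buyers pay pb = 631/9 − 21 = 442/9; q' = -180 + 9·(631/9) = 451.
Government outlay = subsidy × quantity = 21 × 451 = 9471.

Government cost = $9471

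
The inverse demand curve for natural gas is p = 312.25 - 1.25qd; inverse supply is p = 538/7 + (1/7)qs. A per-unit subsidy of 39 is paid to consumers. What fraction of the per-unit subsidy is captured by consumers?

Consumer share = 35/39

Pre-subsidy: 312.25 - 1.25q = 538/7 + (1/7)q gives q* = 169 and p* = 101.
With the rebate, buyers effectively pay pb = ps − 39, where ps is the price sellers receive.
On the curves, pb = 312.25 - 1.25q and ps = 538/7 + (1/7)q; the wedge ps − pb = 39 gives 538/7 + (1/7)q − (312.25 - 1.25q) = 39, so q' = 197.
Then pb = 312.25 − 1.25·197 = 66 and ps = 538/7 + (1/7)·197 = 105.
Buyers' price falls by p* − pb = 101 − 66 = 35; sellers' price rises by ps − p* = 105 − 101 = 4.
So consumers capture 35/39 = 35/39 of each unit of subsidy.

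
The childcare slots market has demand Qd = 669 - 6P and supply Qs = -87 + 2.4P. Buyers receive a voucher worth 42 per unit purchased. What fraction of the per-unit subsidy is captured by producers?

Pre-subsidy: 669 - 6P = -87 + 2.4P gives P* = 90, Q* = 129.
With the rebate, buyers effectively pay Pb = Ps − 42, where Ps is the price sellers receive.
Demand in terms of Ps becomes Qd = 669 − 6(Ps − 42) = 921 - 6Ps. Setting this equal to supply: 921 - 6Ps = -87 + 2.4Ps, so Ps = 120.
Buyers pay Pb = 120 − 42 = 78; Q' = -87 + 2.4·120 = 201.
Buyers' price falls by P* − Pb = 90 − 78 = 12; sellers' price rises by Ps − P* = 120 − 90 = 30.
So producers capture 30/42 = 5/7 of each unit of subsidy.

Producer share = 5/7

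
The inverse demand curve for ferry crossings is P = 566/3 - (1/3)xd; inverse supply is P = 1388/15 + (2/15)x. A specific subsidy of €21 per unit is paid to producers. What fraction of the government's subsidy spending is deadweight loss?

DWL / government spending = 45/502

Pre-subsidy: 566/3 - (1/3)x = 1388/15 + (2/15)x gives x* = 206 and P* = 120.
With the subsidy, sellers receive Ps = Pb + 21 for each unit, where Pb is the price buyers pay.
On the curves, Pb = 566/3 - (1/3)x and Ps = 1388/15 + (2/15)x; the wedge Ps − Pb = 21 gives 1388/15 + (2/15)x − (566/3 - (1/3)x) = 21, so x' = 251.
Then Pb = 566/3 − (1/3)·251 = 105 and Ps = 1388/15 + (2/15)·251 = 126.
ΔCS = ½(206 + 251)(120 − 105) = 3427.5; ΔPS = ½(206 + 251)(126 − 120) = 1371.
Government spending = 21 × 251 = 5271.
DWL = ½ × 21 × (251 − 206) = 472.5; fraction = 472.5 / 5271 = 45/502.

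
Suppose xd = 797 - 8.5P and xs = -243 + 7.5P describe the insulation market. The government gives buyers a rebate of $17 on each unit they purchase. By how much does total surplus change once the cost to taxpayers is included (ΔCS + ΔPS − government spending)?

Pre-subsidy: 797 - 8.5P = -243 + 7.5P gives P* = 65, x* = 244.5.
With the rebate, buyers effectively pay Pb = Ps − 17, where Ps is the price sellers receive.
Demand in terms of Ps becomes xd = 797 − 8.5(Ps − 17) = 941.5 - 8.5Ps. Setting this equal to supply: 941.5 - 8.5Ps = -243 + 7.5Ps, so Ps = 74.03125.
Buyers pay Pb = 74.03125 − 17 = 57.03125; x' = -243 + 7.5·74.03125 = 312.234375.
ΔCS = ½(244.5 + 312.234375)(65 − 57.03125) = 2218.238525390625; ΔPS = ½(244.5 + 312.234375)(74.03125 − 65) = 2514.003662109375.
Government spending = 17 × 312.234375 = 5307.984375.
Net change = 2218.238525390625 + 2514.003662109375 − 5307.984375 = -575.7421875. The loss equals the DWL triangle ½·17·67.734375.

Net change in total surplus = -$575.7421875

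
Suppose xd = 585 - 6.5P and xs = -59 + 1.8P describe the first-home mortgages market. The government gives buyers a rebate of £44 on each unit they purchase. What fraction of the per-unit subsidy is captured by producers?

Pre-subsidy: 585 - 6.5P = -59 + 1.8P gives P* = 6440/83, x* = 6695/83.
With the rebate, buyers effectively pay Pb = Ps − 44, where Ps is the price sellers receive.
Demand in terms of Ps becomes xd = 585 − 6.5(Ps − 44) = 871 - 6.5Ps. Setting this equal to supply: 871 - 6.5Ps = -59 + 1.8Ps, so Ps = 9300/83.
Buyers pay Pb = 9300/83 − 44 = 5648/83; x' = -59 + 1.8·(9300/83) = 11843/83.
Buyers' price falls by P* − Pb = 6440/83 − 5648/83 = 792/83; sellers' price rises by Ps − P* = 9300/83 − 6440/83 = 2860/83.
So producers capture (2860/83)/44 = 65/83 of each unit of subsidy.

Producer share = 65/83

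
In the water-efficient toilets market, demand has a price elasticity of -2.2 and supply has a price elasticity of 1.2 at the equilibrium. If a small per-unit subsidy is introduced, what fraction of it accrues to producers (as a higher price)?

For a small subsidy around the equilibrium, the benefit split depends on the relative slopes, which at a point are proportional to the elasticities.
Buyer share = εs/(εs + |εd|) = 1.2/(1.2 + 2.2) = 6/17; seller share = |εd|/(εs + |εd|) = 11/17.
So producers capture 11/17 of the subsidy.

Producer share = 11/17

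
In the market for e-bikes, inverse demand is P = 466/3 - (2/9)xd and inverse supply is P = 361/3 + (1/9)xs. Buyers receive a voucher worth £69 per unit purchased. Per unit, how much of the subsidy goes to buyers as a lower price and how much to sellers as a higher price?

Buyers gain £46 per unit; sellers gain £23 per unit

Pre-subsidy: 466/3 - (2/9)x = 361/3 + (1/9)x gives x* = 105 and P* = 132.
With the rebate, buyers effectively pay Pb = Ps − 69, where Ps is the price sellers receive.
On the curves, Pb = 466/3 - (2/9)x and Ps = 361/3 + (1/9)x; the wedge Ps − Pb = 69 gives 361/3 + (1/9)x − (466/3 - (2/9)x) = 69, so x' = 312.
Then Pb = 466/3 − (2/9)·312 = 86 and Ps = 361/3 + (1/9)·312 = 155.
Buyers' price falls by P* − Pb = 132 − 86 = 46; sellers' price rises by Ps − P* = 155 − 132 = 23.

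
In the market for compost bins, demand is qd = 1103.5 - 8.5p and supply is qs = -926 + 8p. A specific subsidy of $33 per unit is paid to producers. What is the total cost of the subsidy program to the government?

Pre-subsidy: 1103.5 - 8.5p = -926 + 8p gives p* = 123, q* = 58.
With the subsidy, sellers receive ps = pb + 33 for each unit, where pb is the price buyers pay.
Supply in terms of pb becomes qs = -926 + 8(pb + 33) = -662 + 8pb. Setting this equal to demand: 1103.5 - 8.5pb = -662 + 8pb, so pb = 107.
Sellers receive ps = 107 + 33 = 140; q' = 1103.5 − 8.5·107 = 194.
Government outlay = subsidy × quantity = 33 × 194 = 6402.

Government cost = $6402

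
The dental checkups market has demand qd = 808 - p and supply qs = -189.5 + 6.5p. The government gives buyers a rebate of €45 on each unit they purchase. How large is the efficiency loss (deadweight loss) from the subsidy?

Deadweight loss = €877.5

Pre-subsidy: 808 - p = -189.5 + 6.5p gives p* = 133, q* = 675.
With the rebate, buyers effectively pay pb = ps − 45, where ps is the price sellers receive.
Demand in terms of ps becomes qd = 808 − 1(ps − 45) = 853 - ps. Setting this equal to supply: 853 - ps = -189.5 + 6.5ps, so ps = 139.
Buyers pay pb = 139 − 45 = 94; q' = -189.5 + 6.5·139 = 714.
The subsidy expands output by 714 − 675 = 39 past the efficient level; on those units the gap between marginal cost and willingness to pay runs from 0 up to 45.
DWL = ½ × 45 × 39 = 877.5.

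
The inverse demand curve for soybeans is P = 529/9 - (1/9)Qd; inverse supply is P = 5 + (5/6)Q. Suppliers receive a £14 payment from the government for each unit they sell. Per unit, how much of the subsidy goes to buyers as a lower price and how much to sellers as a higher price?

Buyers gain 28/17 per unit; sellers gain 210/17 per unit

Pre-subsidy: 529/9 - (1/9)Q = 5 + (5/6)Q gives Q* = 968/17 and P* = 2675/51.
With the subsidy, sellers receive Ps = Pb + 14 for each unit, where Pb is the price buyers pay.
On the curves, Pb = 529/9 - (1/9)Q and Ps = 5 + (5/6)Q; the wedge Ps − Pb = 14 gives 5 + (5/6)Q − (529/9 - (1/9)Q) = 14, so Q' = 1220/17.
Then Pb = 529/9 − (1/9)·(1220/17) = 2591/51 and Ps = 5 + (5/6)·(1220/17) = 3305/51.
Buyers' price falls by P* − Pb = 2675/51 − 2591/51 = 28/17; sellers' price rises by Ps − P* = 3305/51 − 2675/51 = 210/17.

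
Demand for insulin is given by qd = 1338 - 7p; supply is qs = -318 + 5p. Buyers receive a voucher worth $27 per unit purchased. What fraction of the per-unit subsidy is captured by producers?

Pre-subsidy: 1338 - 7p = -318 + 5p gives p* = 138, q* = 372.
With the rebate, buyers effectively pay pb = ps − 27, where ps is the price sellers receive.
Demand in terms of ps becomes qd = 1338 − 7(ps − 27) = 1527 - 7ps. Setting this equal to supply: 1527 - 7ps = -318 + 5ps, so ps = 153.75.
Buyers pay pb = 153.75 − 27 = 126.75; q' = -318 + 5·153.75 = 450.75.
Buyers' price falls by p* − pb = 138 − 126.75 = 11.25; sellers' price rises by ps − p* = 153.75 − 138 = 15.75.
So producers capture 15.75/27 = 7/12 of each unit of subsidy.

Producer share = 7/12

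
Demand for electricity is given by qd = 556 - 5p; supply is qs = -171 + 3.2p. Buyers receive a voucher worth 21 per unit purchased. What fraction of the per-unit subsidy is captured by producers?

Producer share = 25/41

Pre-subsidy: 556 - 5p = -171 + 3.2p gives p* = 3635/41, q* = 4621/41.
With the rebate, buyers effectively pay pb = ps − 21, where ps is the price sellers receive.
Demand in terms of ps becomes qd = 556 − 5(ps − 21) = 661 - 5ps. Setting this equal to supply: 661 - 5ps = -171 + 3.2ps, so ps = 4160/41.
Buyers pay pb = 4160/41 − 21 = 3299/41; q' = -171 + 3.2·(4160/41) = 6301/41.
Buyers' price falls by p* − pb = 3635/41 − 3299/41 = 336/41; sellers' price rises by ps − p* = 4160/41 − 3635/41 = 525/41.
So producers capture (525/41)/21 = 25/41 of each unit of subsidy.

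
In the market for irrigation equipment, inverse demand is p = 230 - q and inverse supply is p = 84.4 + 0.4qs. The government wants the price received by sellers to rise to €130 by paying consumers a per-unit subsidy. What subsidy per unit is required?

Required subsidy s = €14 per unit

At a seller price of 130, quantity supplied is -211 + 2.5·130 = 114.
Buyers absorb 114 only when they pay pb = 230 − 1·114 = 116.
s = ps − pb = 130 − 116 = 14.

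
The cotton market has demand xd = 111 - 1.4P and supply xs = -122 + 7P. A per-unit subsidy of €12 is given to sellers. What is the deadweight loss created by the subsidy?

Deadweight loss = €84

Pre-subsidy: 111 - 1.4P = -122 + 7P gives P* = 1165/42, x* = 433/6.
With the subsidy, sellers receive Ps = Pb + 12 for each unit, where Pb is the price buyers pay.
Supply in terms of Pb becomes xs = -122 + 7(Pb + 12) = -38 + 7Pb. Setting this equal to demand: 111 - 1.4Pb = -38 + 7Pb, so Pb = 745/42.
Sellers receive Ps = 745/42 + 12 = 1249/42; x' = 111 − 1.4·(745/42) = 517/6.
The subsidy expands output by 517/6 − 433/6 = 14 past the efficient level; on those units the gap between marginal cost and willingness to pay runs from 0 up to 12.
DWL = ½ × 12 × 14 = 84.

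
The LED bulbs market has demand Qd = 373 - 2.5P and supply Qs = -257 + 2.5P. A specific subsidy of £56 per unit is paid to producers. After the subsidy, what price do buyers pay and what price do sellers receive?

Pre-subsidy: 373 - 2.5P = -257 + 2.5P gives P* = 126, Q* = 58.
With the subsidy, sellers receive Ps = Pb + 56 for each unit, where Pb is the price buyers pay.
Supply in terms of Pb becomes Qs = -257 + 2.5(Pb + 56) = -117 + 2.5Pb. Setting this equal to demand: 373 - 2.5Pb = -117 + 2.5Pb, so Pb = 98.
Sellers receive Ps = 98 + 56 = 154; Q' = 373 − 2.5·98 = 128.

Buyers pay £98; sellers receive £154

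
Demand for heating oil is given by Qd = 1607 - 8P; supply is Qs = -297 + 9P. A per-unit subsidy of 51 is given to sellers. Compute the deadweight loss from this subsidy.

Deadweight loss = 5508

Pre-subsidy: 1607 - 8P = -297 + 9P gives P* = 112, Q* = 711.
With the subsidy, sellers receive Ps = Pb + 51 for each unit, where Pb is the price buyers pay.
Supply in terms of Pb becomes Qs = -297 + 9(Pb + 51) = 162 + 9Pb. Setting this equal to demand: 1607 - 8Pb = 162 + 9Pb, so Pb = 85.
Sellers receive Ps = 85 + 51 = 136; Q' = 1607 − 8·85 = 927.
The subsidy expands output by 927 − 711 = 216 past the efficient level; on those units the gap between marginal cost and willingness to pay runs from 0 up to 51.
DWL = ½ × 51 × 216 = 5508.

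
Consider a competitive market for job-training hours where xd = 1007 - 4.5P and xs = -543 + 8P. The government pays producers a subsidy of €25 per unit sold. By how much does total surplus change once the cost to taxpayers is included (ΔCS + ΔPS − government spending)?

Net change in total surplus = -€900

Pre-subsidy: 1007 - 4.5P = -543 + 8P gives P* = 124, x* = 449.
With the subsidy, sellers receive Ps = Pb + 25 for each unit, where Pb is the price buyers pay.
Supply in terms of Pb becomes xs = -543 + 8(Pb + 25) = -343 + 8Pb. Setting this equal to demand: 1007 - 4.5Pb = -343 + 8Pb, so Pb = 108.
Sellers receive Ps = 108 + 25 = 133; x' = 1007 − 4.5·108 = 521.
ΔCS = ½(449 + 521)(124 − 108) = 7760; ΔPS = ½(449 + 521)(133 − 124) = 4365.
Government spending = 25 × 521 = 13025.
Net change = 7760 + 4365 − 13025 = -900. The loss equals the DWL triangle ½·25·72.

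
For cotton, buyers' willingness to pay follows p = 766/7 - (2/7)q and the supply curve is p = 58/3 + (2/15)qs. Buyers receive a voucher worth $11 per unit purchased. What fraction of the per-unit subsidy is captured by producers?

Pre-subsidy: 766/7 - (2/7)q = 58/3 + (2/15)q gives q* = 215 and p* = 48.
With the rebate, buyers effectively pay pb = ps − 11, where ps is the price sellers receive.
On the curves, pb = 766/7 - (2/7)q and ps = 58/3 + (2/15)q; the wedge ps − pb = 11 gives 58/3 + (2/15)q − (766/7 - (2/7)q) = 11, so q' = 241.25.
Then pb = 766/7 − (2/7)·241.25 = 40.5 and ps = 58/3 + (2/15)·241.25 = 51.5.
Buyers' price falls by p* − pb = 48 − 40.5 = 7.5; sellers' price rises by ps − p* = 51.5 − 48 = 3.5.
So producers capture 3.5/11 = 7/22 of each unit of subsidy.

Producer share = 7/22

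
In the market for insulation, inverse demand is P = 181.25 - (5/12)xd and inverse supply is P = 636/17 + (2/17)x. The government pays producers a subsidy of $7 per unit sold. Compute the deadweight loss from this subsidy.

Pre-subsidy: 181.25 - (5/12)x = 636/17 + (2/17)x gives x* = 29343/109 and P* = 7530/109.
With the subsidy, sellers receive Ps = Pb + 7 for each unit, where Pb is the price buyers pay.
On the curves, Pb = 181.25 - (5/12)x and Ps = 636/17 + (2/17)x; the wedge Ps − Pb = 7 gives 636/17 + (2/17)x − (181.25 - (5/12)x) = 7, so x' = 30771/109.
Then Pb = 181.25 − (5/12)·(30771/109) = 6935/109 and Ps = 636/17 + (2/17)·(30771/109) = 7698/109.
The subsidy expands output by 30771/109 − 29343/109 = 1428/109 past the efficient level; on those units the gap between marginal cost and willingness to pay runs from 0 up to 7.
DWL = ½ × 7 × 1428/109 = 4998/109.

Deadweight loss = 4998/109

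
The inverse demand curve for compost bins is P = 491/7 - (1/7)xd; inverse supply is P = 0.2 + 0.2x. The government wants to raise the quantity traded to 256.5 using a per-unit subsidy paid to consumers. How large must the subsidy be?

Required subsidy s = 18 per unit

At x = 256.5, from the demand curve buyers pay Pb = 491/7 − (1/7)·256.5 = 33.5; from the supply curve sellers need Ps = 0.2 + 0.2·256.5 = 51.5.
The subsidy must fill the gap: s = Ps − Pb = 51.5 − 33.5 = 18.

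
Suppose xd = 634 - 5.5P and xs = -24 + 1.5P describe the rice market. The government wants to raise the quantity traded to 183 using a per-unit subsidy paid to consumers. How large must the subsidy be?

Required subsidy s = 56 per unit

At x = 183, invert demand for the buyer price: Pb = (634 − 183)/5.5 = 82; invert supply for the seller price: Ps = (183 − (-24))/1.5 = 138.
The subsidy must fill the gap: s = Ps − Pb = 138 − 82 = 56.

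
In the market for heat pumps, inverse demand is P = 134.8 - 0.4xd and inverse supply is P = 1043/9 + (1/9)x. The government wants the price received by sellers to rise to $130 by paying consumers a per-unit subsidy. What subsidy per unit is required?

Required subsidy s = $46 per unit

At a seller price of 130, quantity supplied is -1043 + 9·130 = 127.
Buyers absorb 127 only when they pay Pb = 134.8 − 0.4·127 = 84.
s = Ps − Pb = 130 − 84 = 46.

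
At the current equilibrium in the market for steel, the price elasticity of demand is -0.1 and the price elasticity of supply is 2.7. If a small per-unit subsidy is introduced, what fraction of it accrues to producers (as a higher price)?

For a small subsidy around the equilibrium, the benefit split depends on the relative slopes, which at a point are proportional to the elasticities.
Buyer share = εs/(εs + |εd|) = 2.7/(2.7 + 0.1) = 27/28; seller share = |εd|/(εs + |εd|) = 1/28.
So producers capture 1/28 of the subsidy.

Producer share = 1/28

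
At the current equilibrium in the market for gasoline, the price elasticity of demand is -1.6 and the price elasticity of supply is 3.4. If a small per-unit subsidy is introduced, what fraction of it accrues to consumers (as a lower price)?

For a small subsidy around the equilibrium, the benefit split depends on the relative slopes, which at a point are proportional to the elasticities.
Buyer share = εs/(εs + |εd|) = 3.4/(3.4 + 1.6) = 0.68; seller share = |εd|/(εs + |εd|) = 0.32.

Consumer share = 0.68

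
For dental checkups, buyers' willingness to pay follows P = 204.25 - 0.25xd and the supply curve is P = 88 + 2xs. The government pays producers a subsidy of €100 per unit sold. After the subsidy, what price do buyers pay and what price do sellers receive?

Buyers pay 1622/9; sellers receive 2522/9

Pre-subsidy: 204.25 - 0.25x = 88 + 2x gives x* = 155/3 and P* = 574/3.
With the subsidy, sellers receive Ps = Pb + 100 for each unit, where Pb is the price buyers pay.
On the curves, Pb = 204.25 - 0.25x and Ps = 88 + 2x; the wedge Ps − Pb = 100 gives 88 + 2x − (204.25 - 0.25x) = 100, so x' = 865/9.
Then Pb = 204.25 − 0.25·(865/9) = 1622/9 and Ps = 88 + 2·(865/9) = 2522/9.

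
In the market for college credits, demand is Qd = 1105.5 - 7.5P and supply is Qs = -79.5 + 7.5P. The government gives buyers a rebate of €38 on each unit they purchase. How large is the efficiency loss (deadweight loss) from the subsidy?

Deadweight loss = €2707.5

Pre-subsidy: 1105.5 - 7.5P = -79.5 + 7.5P gives P* = 79, Q* = 513.
With the rebate, buyers effectively pay Pb = Ps − 38, where Ps is the price sellers receive.
Demand in terms of Ps becomes Qd = 1105.5 − 7.5(Ps − 38) = 1390.5 - 7.5Ps. Setting this equal to supply: 1390.5 - 7.5Ps = -79.5 + 7.5Ps, so Ps = 98.
Buyers pay Pb = 98 − 38 = 60; Q' = -79.5 + 7.5·98 = 655.5.
The subsidy expands output by 655.5 − 513 = 142.5 past the efficient level; on those units the gap between marginal cost and willingness to pay runs from 0 up to 38.
DWL = ½ × 38 × 142.5 = 2707.5.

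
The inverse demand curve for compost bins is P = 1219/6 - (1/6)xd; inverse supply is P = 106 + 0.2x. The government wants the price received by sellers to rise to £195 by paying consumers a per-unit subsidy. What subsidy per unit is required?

At a seller price of 195, quantity supplied is -530 + 5·195 = 445.
Buyers absorb 445 only when they pay Pb = 1219/6 − (1/6)·445 = 129.
s = Ps − Pb = 195 − 129 = 66.

Required subsidy s = £66 per unit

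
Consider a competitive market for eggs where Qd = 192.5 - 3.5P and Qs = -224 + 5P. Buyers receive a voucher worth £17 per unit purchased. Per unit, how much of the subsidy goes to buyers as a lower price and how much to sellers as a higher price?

Pre-subsidy: 192.5 - 3.5P = -224 + 5P gives P* = 49, Q* = 21.
With the rebate, buyers effectively pay Pb = Ps − 17, where Ps is the price sellers receive.
Demand in terms of Ps becomes Qd = 192.5 − 3.5(Ps − 17) = 252 - 3.5Ps. Setting this equal to supply: 252 - 3.5Ps = -224 + 5Ps, so Ps = 56.
Buyers pay Pb = 56 − 17 = 39; Q' = -224 + 5·56 = 56.
Buyers' price falls by P* − Pb = 49 − 39 = 10; sellers' price rises by Ps − P* = 56 − 49 = 7.

Buyers gain £10 per unit; sellers gain £7 per unit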